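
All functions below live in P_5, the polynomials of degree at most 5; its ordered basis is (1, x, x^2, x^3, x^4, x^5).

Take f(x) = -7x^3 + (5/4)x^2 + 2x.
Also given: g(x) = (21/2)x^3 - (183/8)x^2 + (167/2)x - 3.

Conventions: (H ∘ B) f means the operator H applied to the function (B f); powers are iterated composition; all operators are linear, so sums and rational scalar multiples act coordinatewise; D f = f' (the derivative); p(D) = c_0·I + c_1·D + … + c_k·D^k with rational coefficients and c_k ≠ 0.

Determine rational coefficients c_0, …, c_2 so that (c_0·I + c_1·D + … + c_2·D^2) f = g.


D^0 f = -7x^3 + (5/4)x^2 + 2x
D^1 f = -21x^2 + (5/2)x + 2
D^2 f = -42x + 5/2
matching coefficients of g against c_0 f + c_1 Df + … from the top degree down determines the c_i
solution: c_0 = -3/2, c_1 = 1, c_2 = -2

p(D) = -(3/2)·I + D − 2·D^2, i.e. c_0 = -3/2, c_1 = 1, c_2 = -2


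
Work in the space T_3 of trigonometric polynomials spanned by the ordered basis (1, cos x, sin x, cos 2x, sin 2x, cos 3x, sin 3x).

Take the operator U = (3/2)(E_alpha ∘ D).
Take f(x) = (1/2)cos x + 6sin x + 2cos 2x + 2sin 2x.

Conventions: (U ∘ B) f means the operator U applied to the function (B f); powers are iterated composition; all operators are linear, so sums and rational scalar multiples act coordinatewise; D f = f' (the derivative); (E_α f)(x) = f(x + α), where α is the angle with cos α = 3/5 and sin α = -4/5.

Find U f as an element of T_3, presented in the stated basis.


D f = 6cos x - (1/2)sin x + 4cos 2x - 4sin 2x
E_alpha D f = 4cos x + (9/2)sin x + (68/25)cos 2x + (124/25)sin 2x
((3/2)(E_alpha ∘ D)) f = 6cos x + (27/4)sin x + (102/25)cos 2x + (186/25)sin 2x

the image equals g(x) = 6cos x + (27/4)sin x + (102/25)cos 2x + (186/25)sin 2x


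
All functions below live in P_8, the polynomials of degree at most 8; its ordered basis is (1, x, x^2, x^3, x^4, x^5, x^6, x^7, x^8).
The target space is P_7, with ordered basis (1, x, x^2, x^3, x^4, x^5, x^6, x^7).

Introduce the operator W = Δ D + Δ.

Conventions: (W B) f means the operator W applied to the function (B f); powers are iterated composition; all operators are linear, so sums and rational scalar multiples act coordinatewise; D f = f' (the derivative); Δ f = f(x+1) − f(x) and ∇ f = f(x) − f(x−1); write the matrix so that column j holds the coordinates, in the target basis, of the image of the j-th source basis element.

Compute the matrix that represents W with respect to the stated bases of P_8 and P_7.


the matrix is [[0, 1, 3, 4, 5, 6, 7, 8, 9]; [0, 0, 2, 9, 16, 25, 36, 49, 64]; [0, 0, 0, 3, 18, 40, 75, 126, 196]; [0, 0, 0, 0, 4, 30, 80, 175, 336]; [0, 0, 0, 0, 0, 5, 45, 140, 350]; [0, 0, 0, 0, 0, 0, 6, 63, 224]; [0, 0, 0, 0, 0, 0, 0, 7, 84]; [0, 0, 0, 0, 0, 0, 0, 0, 8]] (rows listed top to bottom)

image of 1: 0
image of x: 1
image of x^2: 2x + 3
image of x^3: 3x^2 + 9x + 4
image of x^4: 4x^3 + 18x^2 + 16x + 5
image of x^5: 5x^4 + 30x^3 + 40x^2 + 25x + 6
image of x^6: 6x^5 + 45x^4 + 80x^3 + 75x^2 + 36x + 7
image of x^7: 7x^6 + 63x^5 + 140x^4 + 175x^3 + 126x^2 + 49x + 8
image of x^8: 8x^7 + 84x^6 + 224x^5 + 350x^4 + 336x^3 + 196x^2 + 64x + 9
each image's coordinates form column j of the matrix


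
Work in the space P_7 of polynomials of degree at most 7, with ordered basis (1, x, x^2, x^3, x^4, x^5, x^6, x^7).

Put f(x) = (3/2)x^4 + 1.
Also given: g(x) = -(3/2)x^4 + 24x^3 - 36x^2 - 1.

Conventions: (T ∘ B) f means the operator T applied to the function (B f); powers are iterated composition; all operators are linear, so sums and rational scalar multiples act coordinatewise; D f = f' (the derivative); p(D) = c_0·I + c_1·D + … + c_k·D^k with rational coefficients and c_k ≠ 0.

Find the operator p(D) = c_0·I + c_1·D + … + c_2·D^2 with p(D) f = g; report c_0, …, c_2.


c_0 = -1, c_1 = 4, c_2 = -2

D^0 f = (3/2)x^4 + 1
D^1 f = 6x^3
D^2 f = 18x^2
matching coefficients of g against c_0 f + c_1 Df + … from the top degree down determines the c_i
solution: c_0 = -1, c_1 = 4, c_2 = -2


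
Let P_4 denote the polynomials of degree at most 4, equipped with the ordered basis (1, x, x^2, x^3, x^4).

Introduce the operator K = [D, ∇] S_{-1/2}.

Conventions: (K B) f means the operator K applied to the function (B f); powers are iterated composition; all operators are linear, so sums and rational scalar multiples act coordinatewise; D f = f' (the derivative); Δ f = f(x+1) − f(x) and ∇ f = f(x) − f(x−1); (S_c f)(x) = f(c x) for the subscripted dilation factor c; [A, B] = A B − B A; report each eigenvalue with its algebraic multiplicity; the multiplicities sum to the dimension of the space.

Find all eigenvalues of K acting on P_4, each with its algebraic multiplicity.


λ = 0 (multiplicity 5)

image of 1: 0
image of x: 0
image of x^2: 0
image of x^3: 0
image of x^4: 0
the matrix is upper triangular; its diagonal is (0, 0, 0, 0, 0)
for a triangular matrix the eigenvalues are the diagonal entries, with algebraic multiplicity their repetition count


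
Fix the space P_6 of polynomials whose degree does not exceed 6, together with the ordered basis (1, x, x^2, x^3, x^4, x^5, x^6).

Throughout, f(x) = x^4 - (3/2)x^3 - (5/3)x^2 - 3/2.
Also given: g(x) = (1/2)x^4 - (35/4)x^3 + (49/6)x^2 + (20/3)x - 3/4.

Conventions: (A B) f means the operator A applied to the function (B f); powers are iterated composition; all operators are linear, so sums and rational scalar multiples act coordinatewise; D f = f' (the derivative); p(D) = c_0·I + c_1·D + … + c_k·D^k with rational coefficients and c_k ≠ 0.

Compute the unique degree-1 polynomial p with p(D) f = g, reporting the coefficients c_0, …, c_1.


D^0 f = x^4 - (3/2)x^3 - (5/3)x^2 - 3/2
D^1 f = 4x^3 - (9/2)x^2 - (10/3)x
matching coefficients of g against c_0 f + c_1 Df + … from the top degree down determines the c_i
solution: c_0 = 1/2, c_1 = -2

p(D) = (1/2)·I − 2·D, i.e. c_0 = 1/2, c_1 = -2


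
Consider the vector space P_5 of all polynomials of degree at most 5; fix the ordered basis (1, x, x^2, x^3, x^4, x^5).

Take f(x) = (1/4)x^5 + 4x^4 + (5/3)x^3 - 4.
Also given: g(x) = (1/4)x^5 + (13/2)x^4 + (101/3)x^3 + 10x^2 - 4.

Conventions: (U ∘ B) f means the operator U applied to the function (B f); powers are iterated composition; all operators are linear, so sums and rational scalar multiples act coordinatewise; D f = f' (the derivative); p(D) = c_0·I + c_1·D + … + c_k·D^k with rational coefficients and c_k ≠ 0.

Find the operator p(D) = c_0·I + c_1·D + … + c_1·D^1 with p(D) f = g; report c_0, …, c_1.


D^0 f = (1/4)x^5 + 4x^4 + (5/3)x^3 - 4
D^1 f = (5/4)x^4 + 16x^3 + 5x^2
matching coefficients of g against c_0 f + c_1 Df + … from the top degree down determines the c_i
solution: c_0 = 1, c_1 = 2

c_0 = 1, c_1 = 2


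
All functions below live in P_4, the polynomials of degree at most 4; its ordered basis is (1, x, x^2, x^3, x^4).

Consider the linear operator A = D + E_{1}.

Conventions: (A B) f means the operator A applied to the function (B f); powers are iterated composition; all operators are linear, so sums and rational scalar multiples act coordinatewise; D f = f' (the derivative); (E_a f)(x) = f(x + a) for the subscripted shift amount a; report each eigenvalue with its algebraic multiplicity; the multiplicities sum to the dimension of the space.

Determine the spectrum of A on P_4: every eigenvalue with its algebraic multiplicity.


image of 1: 1
image of x: x + 2
image of x^2: x^2 + 4x + 1
image of x^3: x^3 + 6x^2 + 3x + 1
image of x^4: x^4 + 8x^3 + 6x^2 + 4x + 1
the matrix is upper triangular; its diagonal is (1, 1, 1, 1, 1)
for a triangular matrix the eigenvalues are the diagonal entries, with algebraic multiplicity their repetition count

λ = 1 (multiplicity 5)


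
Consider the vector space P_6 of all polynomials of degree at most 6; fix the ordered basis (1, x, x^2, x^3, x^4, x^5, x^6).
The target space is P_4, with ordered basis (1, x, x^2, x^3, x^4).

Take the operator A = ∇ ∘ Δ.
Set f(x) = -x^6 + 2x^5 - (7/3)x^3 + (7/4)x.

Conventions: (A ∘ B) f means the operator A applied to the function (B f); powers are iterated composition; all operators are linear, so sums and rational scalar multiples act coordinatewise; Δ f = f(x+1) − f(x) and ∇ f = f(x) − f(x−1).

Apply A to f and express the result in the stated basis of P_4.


the image equals g(x) = -30x^4 + 40x^3 - 30x^2 + 6x - 2

Δ f = -6x^5 - 5x^4 - 2x^2 - 3x + 5/12
∇ Δ f = -30x^4 + 40x^3 - 30x^2 + 6x - 2


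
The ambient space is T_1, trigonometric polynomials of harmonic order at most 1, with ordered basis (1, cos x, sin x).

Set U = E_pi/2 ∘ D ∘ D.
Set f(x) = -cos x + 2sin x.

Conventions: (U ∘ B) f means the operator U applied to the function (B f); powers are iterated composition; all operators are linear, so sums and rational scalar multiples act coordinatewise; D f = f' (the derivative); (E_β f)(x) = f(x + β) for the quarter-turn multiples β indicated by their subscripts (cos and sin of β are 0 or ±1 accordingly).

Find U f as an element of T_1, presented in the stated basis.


D f = 2cos x + sin x
D D f = cos x - 2sin x
E_pi/2 (D ∘ D) f = -2cos x - sin x

the image equals g(x) = -2cos x - sin x


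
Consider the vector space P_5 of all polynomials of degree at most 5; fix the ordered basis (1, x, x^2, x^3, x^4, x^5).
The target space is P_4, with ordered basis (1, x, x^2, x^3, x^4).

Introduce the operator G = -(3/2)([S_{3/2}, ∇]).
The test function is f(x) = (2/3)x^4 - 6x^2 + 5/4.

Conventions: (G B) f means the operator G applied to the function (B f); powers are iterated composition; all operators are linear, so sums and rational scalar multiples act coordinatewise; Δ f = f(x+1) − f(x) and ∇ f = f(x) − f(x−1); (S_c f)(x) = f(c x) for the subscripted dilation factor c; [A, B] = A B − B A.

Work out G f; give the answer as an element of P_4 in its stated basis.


the result is g(x) = (27/4)x^3 - (135/8)x^2 + (3/4)x + 115/16

∇ f = (8/3)x^3 - 4x^2 - (28/3)x + 16/3
S_{3/2} ∇ f = 9x^3 - 9x^2 - 14x + 16/3
S_{3/2} f = (27/8)x^4 - (27/2)x^2 + 5/4
∇ S_{3/2} f = (27/2)x^3 - (81/4)x^2 - (27/2)x + 81/8
[S_{3/2}, ∇] f = -(9/2)x^3 + (45/4)x^2 - (1/2)x - 115/24
(-(3/2)([S_{3/2}, ∇])) f = (27/4)x^3 - (135/8)x^2 + (3/4)x + 115/16


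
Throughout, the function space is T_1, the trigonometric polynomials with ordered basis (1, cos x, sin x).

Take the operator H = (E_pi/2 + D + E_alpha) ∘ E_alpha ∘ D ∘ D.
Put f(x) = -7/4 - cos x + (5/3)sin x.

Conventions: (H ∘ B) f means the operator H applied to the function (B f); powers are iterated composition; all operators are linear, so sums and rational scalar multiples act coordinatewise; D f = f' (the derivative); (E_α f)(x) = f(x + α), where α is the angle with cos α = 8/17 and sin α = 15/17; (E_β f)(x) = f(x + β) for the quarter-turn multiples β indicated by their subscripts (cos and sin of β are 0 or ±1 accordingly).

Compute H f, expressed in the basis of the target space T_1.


D f = (5/3)cos x + sin x
D D f = cos x - (5/3)sin x
E_alpha D D f = -cos x - (5/3)sin x
E_pi/2 (E_alpha ∘ D ∘ D) f = -(5/3)cos x + sin x
D (E_alpha ∘ D ∘ D) f = -(5/3)cos x + sin x
E_alpha (E_alpha ∘ D ∘ D) f = -(33/17)cos x + (5/51)sin x
(E_pi/2 + D + E_alpha) (E_alpha ∘ D ∘ D) f = -(269/51)cos x + (107/51)sin x

the result is g(x) = -(269/51)cos x + (107/51)sin x


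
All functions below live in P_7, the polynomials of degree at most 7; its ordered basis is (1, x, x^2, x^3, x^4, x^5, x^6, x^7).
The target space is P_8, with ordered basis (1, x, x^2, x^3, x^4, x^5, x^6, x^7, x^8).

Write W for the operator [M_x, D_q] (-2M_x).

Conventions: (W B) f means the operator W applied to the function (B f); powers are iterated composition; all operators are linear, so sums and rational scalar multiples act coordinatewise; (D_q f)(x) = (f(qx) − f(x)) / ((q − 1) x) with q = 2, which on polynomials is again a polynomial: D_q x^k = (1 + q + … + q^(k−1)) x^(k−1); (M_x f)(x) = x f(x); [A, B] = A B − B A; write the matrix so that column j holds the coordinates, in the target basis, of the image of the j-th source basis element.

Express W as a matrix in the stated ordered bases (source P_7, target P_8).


the matrix is [[0, 0, 0, 0, 0, 0, 0, 0]; [4, 0, 0, 0, 0, 0, 0, 0]; [0, 8, 0, 0, 0, 0, 0, 0]; [0, 0, 16, 0, 0, 0, 0, 0]; [0, 0, 0, 32, 0, 0, 0, 0]; [0, 0, 0, 0, 64, 0, 0, 0]; [0, 0, 0, 0, 0, 128, 0, 0]; [0, 0, 0, 0, 0, 0, 256, 0]; [0, 0, 0, 0, 0, 0, 0, 512]] (rows listed top to bottom)

image of 1: 4x
image of x: 8x^2
image of x^2: 16x^3
image of x^3: 32x^4
image of x^4: 64x^5
image of x^5: 128x^6
image of x^6: 256x^7
image of x^7: 512x^8
each image's coordinates form column j of the matrix


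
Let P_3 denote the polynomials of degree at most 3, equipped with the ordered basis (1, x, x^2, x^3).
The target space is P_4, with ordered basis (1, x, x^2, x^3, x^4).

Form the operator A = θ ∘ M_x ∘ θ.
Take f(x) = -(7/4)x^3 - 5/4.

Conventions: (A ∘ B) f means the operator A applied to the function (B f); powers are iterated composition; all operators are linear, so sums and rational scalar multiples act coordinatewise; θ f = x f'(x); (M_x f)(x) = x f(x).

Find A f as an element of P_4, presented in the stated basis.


the result is g(x) = -21x^4

θ f = -(21/4)x^3
M_x θ f = -(21/4)x^4
θ M_x θ f = -21x^4


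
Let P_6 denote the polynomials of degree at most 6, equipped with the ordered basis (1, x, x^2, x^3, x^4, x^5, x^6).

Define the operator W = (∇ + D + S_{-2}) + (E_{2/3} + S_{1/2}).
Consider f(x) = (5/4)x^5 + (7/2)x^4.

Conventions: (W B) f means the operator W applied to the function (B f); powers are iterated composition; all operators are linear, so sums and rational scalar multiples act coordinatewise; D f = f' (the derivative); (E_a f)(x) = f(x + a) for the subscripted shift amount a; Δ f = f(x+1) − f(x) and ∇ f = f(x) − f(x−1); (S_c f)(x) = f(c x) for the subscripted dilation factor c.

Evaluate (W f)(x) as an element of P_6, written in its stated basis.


the result is g(x) = -(4955/128)x^5 + (7333/96)x^4 + (547/18)x^3 + (245/54)x^2 + (4255/324)x - 1355/972

∇ f = (25/4)x^4 + (3/2)x^3 - (17/2)x^2 + (31/4)x - 9/4
D f = (25/4)x^4 + 14x^3
S_{-2} f = -40x^5 + 56x^4
(∇ + D + S_{-2}) f = -40x^5 + (137/2)x^4 + (31/2)x^3 - (17/2)x^2 + (31/4)x - 9/4
E_{2/3} f = (5/4)x^5 + (23/3)x^4 + (134/9)x^3 + (352/27)x^2 + (436/81)x + 208/243
S_{1/2} f = (5/128)x^5 + (7/32)x^4
(E_{2/3} + S_{1/2}) f = (165/128)x^5 + (757/96)x^4 + (134/9)x^3 + (352/27)x^2 + (436/81)x + 208/243
((∇ + D + S_{-2}) + (E_{2/3} + S_{1/2})) f = -(4955/128)x^5 + (7333/96)x^4 + (547/18)x^3 + (245/54)x^2 + (4255/324)x - 1355/972


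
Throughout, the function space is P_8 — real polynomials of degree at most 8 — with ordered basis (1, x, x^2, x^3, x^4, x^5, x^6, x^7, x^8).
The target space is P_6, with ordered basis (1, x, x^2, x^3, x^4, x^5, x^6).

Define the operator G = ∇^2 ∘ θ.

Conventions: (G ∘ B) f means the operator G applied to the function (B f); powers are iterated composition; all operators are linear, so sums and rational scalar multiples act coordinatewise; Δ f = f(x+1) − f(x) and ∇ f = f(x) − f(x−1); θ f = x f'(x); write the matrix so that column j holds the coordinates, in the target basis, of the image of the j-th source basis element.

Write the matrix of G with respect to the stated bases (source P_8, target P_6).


image of 1: 0
image of x: 0
image of x^2: 4
image of x^3: 18x - 18
image of x^4: 48x^2 - 96x + 56
image of x^5: 100x^3 - 300x^2 + 350x - 150
image of x^6: 180x^4 - 720x^3 + 1260x^2 - 1080x + 372
image of x^7: 294x^5 - 1470x^4 + 3430x^3 - 4410x^2 + 3038x - 882
image of x^8: 448x^6 - 2688x^5 + 7840x^4 - 13440x^3 + 13888x^2 - 8064x + 2032
each image's coordinates form column j of the matrix

the matrix is [[0, 0, 4, -18, 56, -150, 372, -882, 2032]; [0, 0, 0, 18, -96, 350, -1080, 3038, -8064]; [0, 0, 0, 0, 48, -300, 1260, -4410, 13888]; [0, 0, 0, 0, 0, 100, -720, 3430, -13440]; [0, 0, 0, 0, 0, 0, 180, -1470, 7840]; [0, 0, 0, 0, 0, 0, 0, 294, -2688]; [0, 0, 0, 0, 0, 0, 0, 0, 448]] (rows listed top to bottom)


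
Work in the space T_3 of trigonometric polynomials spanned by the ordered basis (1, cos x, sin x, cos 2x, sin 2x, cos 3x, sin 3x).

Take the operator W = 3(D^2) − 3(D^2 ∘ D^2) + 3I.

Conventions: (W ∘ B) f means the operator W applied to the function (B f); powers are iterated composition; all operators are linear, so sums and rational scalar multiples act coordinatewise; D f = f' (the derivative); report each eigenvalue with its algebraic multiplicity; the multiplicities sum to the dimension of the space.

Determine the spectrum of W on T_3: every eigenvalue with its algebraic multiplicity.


λ = -267 (multiplicity 2), λ = -57 (multiplicity 2), λ = -3 (multiplicity 2), λ = 3 (multiplicity 1)

image of 1: 3
image of cos x: -3cos x
image of sin x: -3sin x
image of cos 2x: -57cos 2x
image of sin 2x: -57sin 2x
image of cos 3x: -267cos 3x
image of sin 3x: -267sin 3x
the matrix is diagonal; its diagonal is (3, -3, -3, -57, -57, -267, -267)
for a triangular matrix the eigenvalues are the diagonal entries, with algebraic multiplicity their repetition count


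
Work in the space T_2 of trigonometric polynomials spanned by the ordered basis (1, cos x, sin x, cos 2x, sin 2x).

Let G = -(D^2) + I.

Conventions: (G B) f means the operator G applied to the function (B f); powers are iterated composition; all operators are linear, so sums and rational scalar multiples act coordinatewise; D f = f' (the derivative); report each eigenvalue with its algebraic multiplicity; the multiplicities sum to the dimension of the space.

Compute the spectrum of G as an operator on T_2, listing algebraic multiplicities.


λ = 1 (multiplicity 1), λ = 2 (multiplicity 2), λ = 5 (multiplicity 2)

image of 1: 1
image of cos x: 2cos x
image of sin x: 2sin x
image of cos 2x: 5cos 2x
image of sin 2x: 5sin 2x
the matrix is diagonal; its diagonal is (1, 2, 2, 5, 5)
for a triangular matrix the eigenvalues are the diagonal entries, with algebraic multiplicity their repetition count


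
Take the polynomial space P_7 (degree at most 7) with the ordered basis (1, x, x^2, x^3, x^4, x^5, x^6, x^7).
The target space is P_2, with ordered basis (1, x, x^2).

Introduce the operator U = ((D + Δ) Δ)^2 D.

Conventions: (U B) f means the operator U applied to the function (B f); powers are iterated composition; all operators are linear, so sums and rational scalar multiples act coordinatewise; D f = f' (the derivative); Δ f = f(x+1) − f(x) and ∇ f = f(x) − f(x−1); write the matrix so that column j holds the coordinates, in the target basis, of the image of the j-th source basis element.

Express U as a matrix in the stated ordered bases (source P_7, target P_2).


image of 1: 0
image of x: 0
image of x^2: 0
image of x^3: 0
image of x^4: 0
image of x^5: 480
image of x^6: 2880x + 4320
image of x^7: 10080x^2 + 30240x + 26460
each image's coordinates form column j of the matrix

the matrix is [[0, 0, 0, 0, 0, 480, 4320, 26460]; [0, 0, 0, 0, 0, 0, 2880, 30240]; [0, 0, 0, 0, 0, 0, 0, 10080]] (rows listed top to bottom)


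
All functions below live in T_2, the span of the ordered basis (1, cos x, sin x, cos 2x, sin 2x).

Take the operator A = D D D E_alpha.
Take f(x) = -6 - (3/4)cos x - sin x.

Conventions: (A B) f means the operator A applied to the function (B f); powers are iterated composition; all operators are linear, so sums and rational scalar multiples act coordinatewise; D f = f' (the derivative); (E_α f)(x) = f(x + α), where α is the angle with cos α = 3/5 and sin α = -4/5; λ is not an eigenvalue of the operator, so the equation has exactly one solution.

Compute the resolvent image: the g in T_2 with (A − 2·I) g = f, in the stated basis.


write g with unknown coordinates in the stated basis and equate coefficients in (A − 2·I) g = f
solving from the highest basis element down gives g = 3 + (15/82)cos x + (65/164)sin x
check: A g = -(63/164)cos x - (17/82)sin x
so A g − 2·g = -6 - (3/4)cos x - sin x = f ✓

g(x) = 3 + (15/82)cos x + (65/164)sin x


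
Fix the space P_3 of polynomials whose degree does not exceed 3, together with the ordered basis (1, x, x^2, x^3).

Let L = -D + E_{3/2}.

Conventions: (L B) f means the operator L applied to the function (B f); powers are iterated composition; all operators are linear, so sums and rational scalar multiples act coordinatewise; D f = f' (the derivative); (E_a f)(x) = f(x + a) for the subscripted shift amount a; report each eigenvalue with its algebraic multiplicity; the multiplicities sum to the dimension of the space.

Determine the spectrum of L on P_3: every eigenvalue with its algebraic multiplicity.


λ = 1 (multiplicity 4)

image of 1: 1
image of x: x + 1/2
image of x^2: x^2 + x + 9/4
image of x^3: x^3 + (3/2)x^2 + (27/4)x + 27/8
the matrix is upper triangular; its diagonal is (1, 1, 1, 1)
for a triangular matrix the eigenvalues are the diagonal entries, with algebraic multiplicity their repetition count


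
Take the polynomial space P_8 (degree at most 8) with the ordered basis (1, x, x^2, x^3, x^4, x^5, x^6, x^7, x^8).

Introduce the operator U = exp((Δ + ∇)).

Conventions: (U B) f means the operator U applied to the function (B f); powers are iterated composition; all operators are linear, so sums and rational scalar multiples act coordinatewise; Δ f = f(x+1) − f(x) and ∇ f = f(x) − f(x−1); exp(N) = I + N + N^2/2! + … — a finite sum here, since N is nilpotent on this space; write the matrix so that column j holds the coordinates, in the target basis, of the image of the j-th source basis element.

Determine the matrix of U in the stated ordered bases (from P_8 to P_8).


image of 1: 1
image of x: x + 2
image of x^2: x^2 + 4x + 4
image of x^3: x^3 + 6x^2 + 12x + 10
image of x^4: x^4 + 8x^3 + 24x^2 + 40x + 32
image of x^5: x^5 + 10x^4 + 40x^3 + 100x^2 + 160x + 114
image of x^6: x^6 + 12x^5 + 60x^4 + 200x^3 + 480x^2 + 684x + 448
image of x^7: x^7 + 14x^6 + 84x^5 + 350x^4 + 1120x^3 + 2394x^2 + 3136x + 1978
image of x^8: x^8 + 16x^7 + 112x^6 + 560x^5 + 2240x^4 + 6384x^3 + 12544x^2 + 15824x + 9472
each image's coordinates form column j of the matrix

the matrix is [[1, 2, 4, 10, 32, 114, 448, 1978, 9472]; [0, 1, 4, 12, 40, 160, 684, 3136, 15824]; [0, 0, 1, 6, 24, 100, 480, 2394, 12544]; [0, 0, 0, 1, 8, 40, 200, 1120, 6384]; [0, 0, 0, 0, 1, 10, 60, 350, 2240]; [0, 0, 0, 0, 0, 1, 12, 84, 560]; [0, 0, 0, 0, 0, 0, 1, 14, 112]; [0, 0, 0, 0, 0, 0, 0, 1, 16]; [0, 0, 0, 0, 0, 0, 0, 0, 1]] (rows listed top to bottom)


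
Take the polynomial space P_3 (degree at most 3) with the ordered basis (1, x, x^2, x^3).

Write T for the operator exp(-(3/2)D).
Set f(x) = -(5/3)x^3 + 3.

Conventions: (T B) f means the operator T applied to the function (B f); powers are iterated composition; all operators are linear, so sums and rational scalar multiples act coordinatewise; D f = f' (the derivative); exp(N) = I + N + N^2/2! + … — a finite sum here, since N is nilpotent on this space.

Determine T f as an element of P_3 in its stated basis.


the result is g(x) = -(5/3)x^3 + (15/2)x^2 - (45/4)x + 69/8

order-1 term: (15/2)x^2
order-2 term: -(45/4)x
order-3 term: 45/8
the series for exp(-(3/2)D) f terminates at order 3
exp(-(3/2)D) f = -(5/3)x^3 + (15/2)x^2 - (45/4)x + 69/8


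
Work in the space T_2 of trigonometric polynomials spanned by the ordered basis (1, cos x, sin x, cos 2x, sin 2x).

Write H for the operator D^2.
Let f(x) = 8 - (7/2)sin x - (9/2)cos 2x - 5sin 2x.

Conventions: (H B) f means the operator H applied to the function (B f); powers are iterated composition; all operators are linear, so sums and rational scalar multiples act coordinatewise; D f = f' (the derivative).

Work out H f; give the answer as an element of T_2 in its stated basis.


g(x) = (7/2)sin x + 18cos 2x + 20sin 2x

D f = -(7/2)cos x - 10cos 2x + 9sin 2x
D D f = (7/2)sin x + 18cos 2x + 20sin 2x


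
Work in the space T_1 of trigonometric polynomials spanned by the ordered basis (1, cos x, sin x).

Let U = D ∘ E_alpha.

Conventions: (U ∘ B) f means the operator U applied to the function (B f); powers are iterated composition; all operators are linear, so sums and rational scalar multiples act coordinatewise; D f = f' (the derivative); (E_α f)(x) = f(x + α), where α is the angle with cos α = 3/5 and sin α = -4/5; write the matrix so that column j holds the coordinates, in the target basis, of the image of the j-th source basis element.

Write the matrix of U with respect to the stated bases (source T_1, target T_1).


the matrix is [[0, 0, 0]; [0, 4/5, 3/5]; [0, -3/5, 4/5]] (rows listed top to bottom)

image of 1: 0
image of cos x: (4/5)cos x - (3/5)sin x
image of sin x: (3/5)cos x + (4/5)sin x
each image's coordinates form column j of the matrix


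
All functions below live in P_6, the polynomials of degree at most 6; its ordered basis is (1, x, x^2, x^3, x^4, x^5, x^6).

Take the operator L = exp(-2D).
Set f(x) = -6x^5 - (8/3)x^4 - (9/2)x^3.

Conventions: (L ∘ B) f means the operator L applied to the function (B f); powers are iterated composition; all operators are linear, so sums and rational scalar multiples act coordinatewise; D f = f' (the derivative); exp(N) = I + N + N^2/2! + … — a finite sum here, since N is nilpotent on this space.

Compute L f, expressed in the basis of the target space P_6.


the result is g(x) = -6x^5 + (172/3)x^4 - (1339/6)x^3 + 443x^2 - (1346/3)x + 556/3

order-1 term: 60x^4 + (64/3)x^3 + 27x^2
order-2 term: -240x^3 - 64x^2 - 54x
order-3 term: 480x^2 + (256/3)x + 36
order-4 term: -480x - 128/3
order-5 term: 192
the series for exp(-2D) f terminates at order 5
exp(-2D) f = -6x^5 + (172/3)x^4 - (1339/6)x^3 + 443x^2 - (1346/3)x + 556/3


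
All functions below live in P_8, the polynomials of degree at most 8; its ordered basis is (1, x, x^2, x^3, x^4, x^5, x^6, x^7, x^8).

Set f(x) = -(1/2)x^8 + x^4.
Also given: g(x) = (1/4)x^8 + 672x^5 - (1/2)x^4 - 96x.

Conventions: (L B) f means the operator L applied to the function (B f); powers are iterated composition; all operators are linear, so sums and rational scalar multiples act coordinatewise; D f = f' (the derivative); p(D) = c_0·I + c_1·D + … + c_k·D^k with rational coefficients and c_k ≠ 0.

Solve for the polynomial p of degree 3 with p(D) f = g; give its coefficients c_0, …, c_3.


D^0 f = -(1/2)x^8 + x^4
D^1 f = -4x^7 + 4x^3
D^2 f = -28x^6 + 12x^2
D^3 f = -168x^5 + 24x
matching coefficients of g against c_0 f + c_1 Df + … from the top degree down determines the c_i
solution: c_0 = -1/2, c_1 = 0, c_2 = 0, c_3 = -4

c_0 = -1/2, c_1 = 0, c_2 = 0, c_3 = -4


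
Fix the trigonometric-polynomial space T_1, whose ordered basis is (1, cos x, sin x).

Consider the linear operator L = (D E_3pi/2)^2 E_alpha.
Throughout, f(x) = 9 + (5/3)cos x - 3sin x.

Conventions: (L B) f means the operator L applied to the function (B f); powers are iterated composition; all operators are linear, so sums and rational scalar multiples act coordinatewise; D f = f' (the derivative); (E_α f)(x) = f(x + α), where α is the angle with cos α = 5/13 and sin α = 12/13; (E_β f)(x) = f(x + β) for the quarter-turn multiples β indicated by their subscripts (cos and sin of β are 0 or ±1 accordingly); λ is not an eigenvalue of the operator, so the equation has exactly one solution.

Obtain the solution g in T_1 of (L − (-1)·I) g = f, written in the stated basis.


write g with unknown coordinates in the stated basis and equate coefficients in (L − (-1)·I) g = f
solving from the highest basis element down gives g = 9 + (11/6)cos x - (17/18)sin x
check: L g = -(1/6)cos x - (37/18)sin x
so L g − (-1)·g = 9 + (5/3)cos x - 3sin x = f ✓

the result is g(x) = 9 + (11/6)cos x - (17/18)sin x


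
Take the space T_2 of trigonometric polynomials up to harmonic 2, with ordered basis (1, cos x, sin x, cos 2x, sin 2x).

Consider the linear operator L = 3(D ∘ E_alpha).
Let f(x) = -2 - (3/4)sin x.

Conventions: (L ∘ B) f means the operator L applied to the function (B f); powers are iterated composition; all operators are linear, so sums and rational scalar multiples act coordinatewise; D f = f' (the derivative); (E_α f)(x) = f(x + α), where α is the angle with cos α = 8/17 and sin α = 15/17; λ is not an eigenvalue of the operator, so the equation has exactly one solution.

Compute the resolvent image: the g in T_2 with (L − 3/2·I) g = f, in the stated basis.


write g with unknown coordinates in the stated basis and equate coefficients in (L − 3/2·I) g = f
solving from the highest basis element down gives g = 4/3 + (8/145)cos x + (47/290)sin x
check: L g = (12/145)cos x - (147/290)sin x
so L g − 3/2·g = -2 - (3/4)sin x = f ✓

g(x) = 4/3 + (8/145)cos x + (47/290)sin x


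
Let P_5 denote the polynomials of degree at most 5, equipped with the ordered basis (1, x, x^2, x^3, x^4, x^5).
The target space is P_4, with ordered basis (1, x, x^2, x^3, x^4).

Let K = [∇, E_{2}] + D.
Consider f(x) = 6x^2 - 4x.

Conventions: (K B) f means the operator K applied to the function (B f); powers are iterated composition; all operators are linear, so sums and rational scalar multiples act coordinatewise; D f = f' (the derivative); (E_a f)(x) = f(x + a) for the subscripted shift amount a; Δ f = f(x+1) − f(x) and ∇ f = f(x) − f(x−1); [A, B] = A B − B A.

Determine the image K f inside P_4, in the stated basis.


E_{2} f = 6x^2 + 20x + 16
∇ E_{2} f = 12x + 14
∇ f = 12x - 10
E_{2} ∇ f = 12x + 14
[∇, E_{2}] f = 0
D f = 12x - 4
([∇, E_{2}] + D) f = 12x - 4

the image equals g(x) = 12x - 4


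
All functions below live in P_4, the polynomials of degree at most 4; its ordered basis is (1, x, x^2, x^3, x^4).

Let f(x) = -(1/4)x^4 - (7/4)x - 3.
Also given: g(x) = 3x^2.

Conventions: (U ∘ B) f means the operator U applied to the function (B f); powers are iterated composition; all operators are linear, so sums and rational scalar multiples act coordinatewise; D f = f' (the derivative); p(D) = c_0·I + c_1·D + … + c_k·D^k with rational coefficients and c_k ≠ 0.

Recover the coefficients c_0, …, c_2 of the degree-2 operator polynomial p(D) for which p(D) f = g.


p(D) = -D^2, i.e. c_0 = 0, c_1 = 0, c_2 = -1

D^0 f = -(1/4)x^4 - (7/4)x - 3
D^1 f = -x^3 - 7/4
D^2 f = -3x^2
matching coefficients of g against c_0 f + c_1 Df + … from the top degree down determines the c_i
solution: c_0 = 0, c_1 = 0, c_2 = -1


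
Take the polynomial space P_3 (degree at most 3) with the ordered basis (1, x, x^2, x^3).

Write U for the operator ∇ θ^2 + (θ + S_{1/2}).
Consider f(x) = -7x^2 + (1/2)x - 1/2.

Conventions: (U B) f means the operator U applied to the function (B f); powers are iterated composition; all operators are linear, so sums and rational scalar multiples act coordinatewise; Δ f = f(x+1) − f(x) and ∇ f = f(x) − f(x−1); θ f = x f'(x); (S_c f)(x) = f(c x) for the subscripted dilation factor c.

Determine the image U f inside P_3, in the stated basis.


θ f = -14x^2 + (1/2)x
θ θ f = -28x^2 + (1/2)x
∇ θ^2 f = -56x + 57/2
θ f = -14x^2 + (1/2)x
S_{1/2} f = -(7/4)x^2 + (1/4)x - 1/2
(θ + S_{1/2}) f = -(63/4)x^2 + (3/4)x - 1/2
(∇ θ^2 + (θ + S_{1/2})) f = -(63/4)x^2 - (221/4)x + 28

the image equals g(x) = -(63/4)x^2 - (221/4)x + 28


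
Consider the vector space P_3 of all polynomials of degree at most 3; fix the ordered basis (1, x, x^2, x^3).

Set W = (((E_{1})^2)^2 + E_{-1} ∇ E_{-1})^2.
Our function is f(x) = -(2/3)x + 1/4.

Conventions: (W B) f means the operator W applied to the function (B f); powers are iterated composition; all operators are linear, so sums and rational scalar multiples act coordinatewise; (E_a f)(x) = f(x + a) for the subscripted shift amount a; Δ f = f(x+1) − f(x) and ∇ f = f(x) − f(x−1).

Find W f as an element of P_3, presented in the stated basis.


the image equals g(x) = -(2/3)x - 77/12

E_{1} f = -(2/3)x - 5/12
E_{1} E_{1} f = -(2/3)x - 13/12
E_{1} (E_{1})^2 f = -(2/3)x - 7/4
E_{1} E_{1} (E_{1})^2 f = -(2/3)x - 29/12
E_{-1} f = -(2/3)x + 11/12
∇ E_{-1} f = -2/3
E_{-1} ∇ E_{-1} f = -2/3
(((E_{1})^2)^2 + E_{-1} ∇ E_{-1}) f = -(2/3)x - 37/12
E_{1} (((E_{1})^2)^2 + E_{-1} ∇ E_{-1}) f = -(2/3)x - 15/4
E_{1} E_{1} (((E_{1})^2)^2 + E_{-1} ∇ E_{-1}) f = -(2/3)x - 53/12
E_{1} (E_{1})^2 (((E_{1})^2)^2 + E_{-1} ∇ E_{-1}) f = -(2/3)x - 61/12
E_{1} E_{1} (E_{1})^2 (((E_{1})^2)^2 + E_{-1} ∇ E_{-1}) f = -(2/3)x - 23/4
E_{-1} (((E_{1})^2)^2 + E_{-1} ∇ E_{-1}) f = -(2/3)x - 29/12
∇ E_{-1} (((E_{1})^2)^2 + E_{-1} ∇ E_{-1}) f = -2/3
E_{-1} ∇ E_{-1} (((E_{1})^2)^2 + E_{-1} ∇ E_{-1}) f = -2/3
(((E_{1})^2)^2 + E_{-1} ∇ E_{-1}) (((E_{1})^2)^2 + E_{-1} ∇ E_{-1}) f = -(2/3)x - 77/12


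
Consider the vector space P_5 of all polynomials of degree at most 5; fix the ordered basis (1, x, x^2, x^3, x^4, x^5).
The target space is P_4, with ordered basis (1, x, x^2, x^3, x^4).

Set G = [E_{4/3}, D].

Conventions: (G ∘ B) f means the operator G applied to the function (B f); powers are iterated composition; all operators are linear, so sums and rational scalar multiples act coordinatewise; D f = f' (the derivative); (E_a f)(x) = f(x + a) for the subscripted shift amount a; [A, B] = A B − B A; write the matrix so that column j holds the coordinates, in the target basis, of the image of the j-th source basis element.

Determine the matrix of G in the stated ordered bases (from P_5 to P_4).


image of 1: 0
image of x: 0
image of x^2: 0
image of x^3: 0
image of x^4: 0
image of x^5: 0
each image's coordinates form column j of the matrix

the matrix is [[0, 0, 0, 0, 0, 0]; [0, 0, 0, 0, 0, 0]; [0, 0, 0, 0, 0, 0]; [0, 0, 0, 0, 0, 0]; [0, 0, 0, 0, 0, 0]] (rows listed top to bottom)


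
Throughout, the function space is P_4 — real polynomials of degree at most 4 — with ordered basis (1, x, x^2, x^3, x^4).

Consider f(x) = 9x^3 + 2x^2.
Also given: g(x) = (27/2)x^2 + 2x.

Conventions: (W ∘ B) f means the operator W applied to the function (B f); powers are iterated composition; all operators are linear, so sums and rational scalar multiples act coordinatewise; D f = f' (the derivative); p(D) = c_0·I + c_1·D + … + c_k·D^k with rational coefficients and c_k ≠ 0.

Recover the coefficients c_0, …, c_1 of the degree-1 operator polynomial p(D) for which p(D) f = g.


D^0 f = 9x^3 + 2x^2
D^1 f = 27x^2 + 4x
matching coefficients of g against c_0 f + c_1 Df + … from the top degree down determines the c_i
solution: c_0 = 0, c_1 = 1/2

c_0 = 0, c_1 = 1/2


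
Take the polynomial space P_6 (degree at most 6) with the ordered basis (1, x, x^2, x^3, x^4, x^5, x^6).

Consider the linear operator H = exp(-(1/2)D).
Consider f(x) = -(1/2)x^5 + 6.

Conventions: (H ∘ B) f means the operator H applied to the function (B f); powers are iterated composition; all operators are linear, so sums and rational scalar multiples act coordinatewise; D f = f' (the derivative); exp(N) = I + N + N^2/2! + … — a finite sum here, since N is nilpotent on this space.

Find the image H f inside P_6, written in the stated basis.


the result is g(x) = -(1/2)x^5 + (5/4)x^4 - (5/4)x^3 + (5/8)x^2 - (5/32)x + 385/64

order-1 term: (5/4)x^4
order-2 term: -(5/4)x^3
order-3 term: (5/8)x^2
order-4 term: -(5/32)x
order-5 term: 1/64
the series for exp(-(1/2)D) f terminates at order 5
exp(-(1/2)D) f = -(1/2)x^5 + (5/4)x^4 - (5/4)x^3 + (5/8)x^2 - (5/32)x + 385/64


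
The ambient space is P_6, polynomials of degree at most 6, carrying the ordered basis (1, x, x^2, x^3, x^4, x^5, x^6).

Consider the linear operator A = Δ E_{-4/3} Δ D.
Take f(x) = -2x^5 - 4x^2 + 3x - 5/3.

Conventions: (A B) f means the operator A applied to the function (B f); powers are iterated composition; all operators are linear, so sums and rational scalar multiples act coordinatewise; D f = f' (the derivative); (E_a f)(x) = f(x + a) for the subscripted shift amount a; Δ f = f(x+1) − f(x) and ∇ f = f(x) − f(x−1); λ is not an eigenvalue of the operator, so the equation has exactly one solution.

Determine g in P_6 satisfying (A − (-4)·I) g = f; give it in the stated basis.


the result is g(x) = -(1/2)x^5 + (13/2)x^2 - (17/4)x + 5/3

write g with unknown coordinates in the stated basis and equate coefficients in (A − (-4)·I) g = f
solving from the highest basis element down gives g = -(1/2)x^5 + (13/2)x^2 - (17/4)x + 5/3
check: A g = -30x^2 + 20x - 25/3
so A g − (-4)·g = -2x^5 - 4x^2 + 3x - 5/3 = f ✓


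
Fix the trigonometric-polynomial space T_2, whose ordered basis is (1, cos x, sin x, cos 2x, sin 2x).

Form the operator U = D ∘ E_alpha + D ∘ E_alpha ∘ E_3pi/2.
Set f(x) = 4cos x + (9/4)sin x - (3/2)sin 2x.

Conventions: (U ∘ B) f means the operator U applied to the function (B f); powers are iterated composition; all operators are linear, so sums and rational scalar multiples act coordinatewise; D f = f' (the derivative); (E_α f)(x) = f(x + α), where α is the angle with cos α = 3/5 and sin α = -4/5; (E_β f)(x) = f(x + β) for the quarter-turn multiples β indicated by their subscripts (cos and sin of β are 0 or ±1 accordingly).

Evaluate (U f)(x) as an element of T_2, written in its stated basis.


E_alpha f = (3/5)cos x + (91/20)sin x + (36/25)cos 2x + (21/50)sin 2x
D E_alpha f = (91/20)cos x - (3/5)sin x + (21/25)cos 2x - (72/25)sin 2x
E_3pi/2 f = -(9/4)cos x + 4sin x + (3/2)sin 2x
E_alpha E_3pi/2 f = -(91/20)cos x + (3/5)sin x - (36/25)cos 2x - (21/50)sin 2x
D E_alpha E_3pi/2 f = (3/5)cos x + (91/20)sin x - (21/25)cos 2x + (72/25)sin 2x
(D ∘ E_alpha + D ∘ E_alpha ∘ E_3pi/2) f = (103/20)cos x + (79/20)sin x

g(x) = (103/20)cos x + (79/20)sin x


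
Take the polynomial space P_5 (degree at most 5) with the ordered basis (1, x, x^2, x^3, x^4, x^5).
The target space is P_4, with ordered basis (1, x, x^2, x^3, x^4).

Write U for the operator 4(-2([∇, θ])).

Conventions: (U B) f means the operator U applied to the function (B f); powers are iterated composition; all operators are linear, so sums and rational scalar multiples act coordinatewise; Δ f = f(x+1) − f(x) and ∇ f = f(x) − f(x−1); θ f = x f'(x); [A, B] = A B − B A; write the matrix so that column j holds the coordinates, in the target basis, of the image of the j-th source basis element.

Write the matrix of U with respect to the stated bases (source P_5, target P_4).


the matrix is [[0, -8, 16, -24, 32, -40]; [0, 0, -16, 48, -96, 160]; [0, 0, 0, -24, 96, -240]; [0, 0, 0, 0, -32, 160]; [0, 0, 0, 0, 0, -40]] (rows listed top to bottom)

image of 1: 0
image of x: -8
image of x^2: -16x + 16
image of x^3: -24x^2 + 48x - 24
image of x^4: -32x^3 + 96x^2 - 96x + 32
image of x^5: -40x^4 + 160x^3 - 240x^2 + 160x - 40
each image's coordinates form column j of the matrix


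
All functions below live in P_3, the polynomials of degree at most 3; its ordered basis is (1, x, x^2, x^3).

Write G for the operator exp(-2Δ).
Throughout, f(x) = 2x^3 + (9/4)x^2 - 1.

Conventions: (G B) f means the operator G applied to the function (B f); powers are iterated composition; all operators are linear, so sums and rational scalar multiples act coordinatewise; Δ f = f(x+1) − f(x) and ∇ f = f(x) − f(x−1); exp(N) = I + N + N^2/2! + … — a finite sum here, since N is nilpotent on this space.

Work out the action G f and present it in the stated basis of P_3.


g(x) = 2x^3 - (39/4)x^2 + 3x + 15/2

order-1 term: -12x^2 - 21x - 17/2
order-2 term: 24x + 33
order-3 term: -16
the series for exp(-2Δ) f terminates at order 3
exp(-2Δ) f = 2x^3 - (39/4)x^2 + 3x + 15/2


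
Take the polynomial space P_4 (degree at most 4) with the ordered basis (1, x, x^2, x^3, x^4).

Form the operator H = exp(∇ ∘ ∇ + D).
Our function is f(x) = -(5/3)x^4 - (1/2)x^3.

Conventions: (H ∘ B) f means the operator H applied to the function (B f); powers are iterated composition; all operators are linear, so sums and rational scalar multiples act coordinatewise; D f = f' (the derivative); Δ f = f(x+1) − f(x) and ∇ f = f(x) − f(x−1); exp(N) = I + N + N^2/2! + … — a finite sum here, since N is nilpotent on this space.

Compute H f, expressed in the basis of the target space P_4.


g(x) = -(5/3)x^4 - (43/6)x^3 - (63/2)x^2 - (67/6)x - 51/2

order-1 term: -(20/3)x^3 - (43/2)x^2 + 37x - 61/3
order-2 term: -10x^2 - (83/2)x + 17
order-3 term: -(20/3)x - 41/2
order-4 term: -5/3
the series for exp(∇ ∘ ∇ + D) f terminates at order 4
exp(∇ ∘ ∇ + D) f = -(5/3)x^4 - (43/6)x^3 - (63/2)x^2 - (67/6)x - 51/2
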